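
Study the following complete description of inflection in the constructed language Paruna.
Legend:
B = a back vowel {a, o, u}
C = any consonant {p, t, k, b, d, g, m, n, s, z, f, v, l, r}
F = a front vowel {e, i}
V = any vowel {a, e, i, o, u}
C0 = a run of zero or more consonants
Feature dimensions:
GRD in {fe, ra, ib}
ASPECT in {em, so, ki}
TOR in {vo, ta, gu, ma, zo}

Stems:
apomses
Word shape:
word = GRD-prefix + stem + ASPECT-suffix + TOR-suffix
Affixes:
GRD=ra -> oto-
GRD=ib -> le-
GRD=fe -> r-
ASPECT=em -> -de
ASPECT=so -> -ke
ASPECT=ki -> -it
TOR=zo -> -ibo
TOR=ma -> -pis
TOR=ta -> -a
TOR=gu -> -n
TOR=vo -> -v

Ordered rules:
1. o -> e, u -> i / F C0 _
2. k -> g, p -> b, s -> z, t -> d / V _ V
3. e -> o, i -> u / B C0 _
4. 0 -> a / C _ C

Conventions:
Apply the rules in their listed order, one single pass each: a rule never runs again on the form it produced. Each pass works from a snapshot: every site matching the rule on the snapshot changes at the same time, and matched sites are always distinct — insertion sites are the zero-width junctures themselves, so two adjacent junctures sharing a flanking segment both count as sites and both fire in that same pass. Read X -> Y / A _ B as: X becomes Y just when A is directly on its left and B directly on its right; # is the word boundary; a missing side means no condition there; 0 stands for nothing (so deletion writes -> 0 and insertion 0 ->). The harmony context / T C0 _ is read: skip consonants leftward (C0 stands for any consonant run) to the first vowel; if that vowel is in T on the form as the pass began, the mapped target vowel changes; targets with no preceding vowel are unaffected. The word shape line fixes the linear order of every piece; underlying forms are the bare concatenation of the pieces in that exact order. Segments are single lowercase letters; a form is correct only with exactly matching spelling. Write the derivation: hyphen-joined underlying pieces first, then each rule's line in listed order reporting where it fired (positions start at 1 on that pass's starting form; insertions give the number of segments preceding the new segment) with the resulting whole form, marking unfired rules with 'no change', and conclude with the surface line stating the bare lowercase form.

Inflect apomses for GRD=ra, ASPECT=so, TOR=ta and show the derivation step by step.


underlying: oto-apomses-ke-a
1. o -> e, u -> i / F C0 _: no change
2. k -> g, p -> b, s -> z, t -> d / V _ V: fires at position(s) 2, 5: odoabomseskea
3. e -> o, i -> u / B C0 _: fires at position(s) 9: odoabomsoskea
4. 0 -> a / C _ C: inserts after position(s) 7, 10: odoabomasosakea
surface: odoabomasosakea


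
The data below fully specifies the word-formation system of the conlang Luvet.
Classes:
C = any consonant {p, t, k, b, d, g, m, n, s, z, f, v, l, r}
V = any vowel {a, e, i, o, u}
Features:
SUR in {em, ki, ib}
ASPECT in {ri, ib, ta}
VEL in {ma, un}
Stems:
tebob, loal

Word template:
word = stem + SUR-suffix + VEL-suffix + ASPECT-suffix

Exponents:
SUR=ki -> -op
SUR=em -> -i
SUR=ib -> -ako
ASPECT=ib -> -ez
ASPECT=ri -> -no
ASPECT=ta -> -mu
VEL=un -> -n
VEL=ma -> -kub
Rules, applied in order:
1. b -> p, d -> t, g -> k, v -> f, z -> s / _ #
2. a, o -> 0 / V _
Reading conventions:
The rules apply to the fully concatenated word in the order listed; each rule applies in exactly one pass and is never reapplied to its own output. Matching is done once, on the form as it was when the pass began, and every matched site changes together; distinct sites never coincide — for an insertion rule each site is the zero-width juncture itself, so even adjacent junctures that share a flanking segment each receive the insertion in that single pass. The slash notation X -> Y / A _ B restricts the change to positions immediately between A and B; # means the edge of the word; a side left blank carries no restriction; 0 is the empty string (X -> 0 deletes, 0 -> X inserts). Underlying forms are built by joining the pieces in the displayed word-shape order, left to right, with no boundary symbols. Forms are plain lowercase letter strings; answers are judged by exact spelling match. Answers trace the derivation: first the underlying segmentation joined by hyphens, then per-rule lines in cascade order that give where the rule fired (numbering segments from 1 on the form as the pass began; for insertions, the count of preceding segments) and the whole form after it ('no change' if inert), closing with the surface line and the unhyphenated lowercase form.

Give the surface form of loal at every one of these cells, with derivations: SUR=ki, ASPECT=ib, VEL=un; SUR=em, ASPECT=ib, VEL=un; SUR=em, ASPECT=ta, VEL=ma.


cell SUR=ki, ASPECT=ib, VEL=un:
underlying: loal-op-n-ez
1. b -> p, d -> t, g -> k, v -> f, z -> s / _ #: fires at position(s) 9: loalopnes
2. a, o -> 0 / V _: fires at position(s) 3: lolopnes
surface: lolopnes

cell SUR=em, ASPECT=ib, VEL=un:
underlying: loal-i-n-ez
1. b -> p, d -> t, g -> k, v -> f, z -> s / _ #: fires at position(s) 8: loalines
2. a, o -> 0 / V _: fires at position(s) 3: lolines
surface: lolines

cell SUR=em, ASPECT=ta, VEL=ma:
underlying: loal-i-kub-mu
1. b -> p, d -> t, g -> k, v -> f, z -> s / _ #: no change
2. a, o -> 0 / V _: fires at position(s) 3: lolikubmu
surface: lolikubmu


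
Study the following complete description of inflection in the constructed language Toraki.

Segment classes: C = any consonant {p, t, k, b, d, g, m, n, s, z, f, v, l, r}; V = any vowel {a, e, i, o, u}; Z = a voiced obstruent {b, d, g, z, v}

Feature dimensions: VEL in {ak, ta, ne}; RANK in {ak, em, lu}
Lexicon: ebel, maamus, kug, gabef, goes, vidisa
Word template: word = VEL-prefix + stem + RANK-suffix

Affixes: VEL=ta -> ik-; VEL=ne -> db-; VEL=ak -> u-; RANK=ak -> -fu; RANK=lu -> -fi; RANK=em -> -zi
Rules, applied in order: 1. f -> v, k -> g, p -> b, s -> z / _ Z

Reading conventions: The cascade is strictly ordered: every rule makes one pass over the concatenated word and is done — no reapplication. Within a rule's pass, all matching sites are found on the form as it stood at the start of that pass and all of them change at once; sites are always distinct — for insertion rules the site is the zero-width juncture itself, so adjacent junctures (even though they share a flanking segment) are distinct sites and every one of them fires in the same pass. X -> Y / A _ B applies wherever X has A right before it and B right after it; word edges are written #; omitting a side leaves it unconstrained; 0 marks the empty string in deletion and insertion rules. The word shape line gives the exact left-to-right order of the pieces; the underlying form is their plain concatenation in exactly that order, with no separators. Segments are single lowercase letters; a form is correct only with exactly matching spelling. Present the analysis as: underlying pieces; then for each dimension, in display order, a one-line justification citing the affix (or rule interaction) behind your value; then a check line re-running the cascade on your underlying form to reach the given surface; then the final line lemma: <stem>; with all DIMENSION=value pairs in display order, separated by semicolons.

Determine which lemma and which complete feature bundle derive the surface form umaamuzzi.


underlying: u-maamus-zi
VEL=ak - signalled by the affix u-
RANK=em - signalled by the affix -zi
check: umaamuszi -> umaamuzzi
lemma: maamus; VEL=ak; RANK=em


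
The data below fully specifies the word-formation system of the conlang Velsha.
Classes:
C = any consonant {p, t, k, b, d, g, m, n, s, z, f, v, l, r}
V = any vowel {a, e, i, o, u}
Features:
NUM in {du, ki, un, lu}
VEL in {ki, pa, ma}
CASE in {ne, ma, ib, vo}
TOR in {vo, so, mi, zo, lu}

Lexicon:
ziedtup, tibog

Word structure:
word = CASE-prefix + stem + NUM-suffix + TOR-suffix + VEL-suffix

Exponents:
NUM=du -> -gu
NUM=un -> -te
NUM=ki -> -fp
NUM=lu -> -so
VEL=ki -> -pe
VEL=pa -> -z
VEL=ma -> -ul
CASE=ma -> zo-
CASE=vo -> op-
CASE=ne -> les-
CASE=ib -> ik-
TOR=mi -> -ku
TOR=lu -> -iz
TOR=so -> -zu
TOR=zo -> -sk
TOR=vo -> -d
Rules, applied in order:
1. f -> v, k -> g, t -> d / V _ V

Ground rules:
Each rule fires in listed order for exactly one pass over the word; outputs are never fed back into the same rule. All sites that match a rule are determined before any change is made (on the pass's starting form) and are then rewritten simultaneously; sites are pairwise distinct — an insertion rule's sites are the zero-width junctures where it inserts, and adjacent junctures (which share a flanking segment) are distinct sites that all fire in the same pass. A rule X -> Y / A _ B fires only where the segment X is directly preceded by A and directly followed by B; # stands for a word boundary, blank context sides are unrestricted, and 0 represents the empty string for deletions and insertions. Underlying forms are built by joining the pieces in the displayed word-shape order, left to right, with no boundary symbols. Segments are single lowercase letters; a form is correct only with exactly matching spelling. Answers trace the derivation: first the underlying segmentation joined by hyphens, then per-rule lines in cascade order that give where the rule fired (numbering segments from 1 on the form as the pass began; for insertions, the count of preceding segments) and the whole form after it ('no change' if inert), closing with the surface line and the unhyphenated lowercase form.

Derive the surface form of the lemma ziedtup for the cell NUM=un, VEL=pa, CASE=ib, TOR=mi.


underlying: ik-ziedtup-te-ku-z
1. f -> v, k -> g, t -> d / V _ V: fires at position(s) 12: ikziedtupteguz
surface: ikziedtupteguz


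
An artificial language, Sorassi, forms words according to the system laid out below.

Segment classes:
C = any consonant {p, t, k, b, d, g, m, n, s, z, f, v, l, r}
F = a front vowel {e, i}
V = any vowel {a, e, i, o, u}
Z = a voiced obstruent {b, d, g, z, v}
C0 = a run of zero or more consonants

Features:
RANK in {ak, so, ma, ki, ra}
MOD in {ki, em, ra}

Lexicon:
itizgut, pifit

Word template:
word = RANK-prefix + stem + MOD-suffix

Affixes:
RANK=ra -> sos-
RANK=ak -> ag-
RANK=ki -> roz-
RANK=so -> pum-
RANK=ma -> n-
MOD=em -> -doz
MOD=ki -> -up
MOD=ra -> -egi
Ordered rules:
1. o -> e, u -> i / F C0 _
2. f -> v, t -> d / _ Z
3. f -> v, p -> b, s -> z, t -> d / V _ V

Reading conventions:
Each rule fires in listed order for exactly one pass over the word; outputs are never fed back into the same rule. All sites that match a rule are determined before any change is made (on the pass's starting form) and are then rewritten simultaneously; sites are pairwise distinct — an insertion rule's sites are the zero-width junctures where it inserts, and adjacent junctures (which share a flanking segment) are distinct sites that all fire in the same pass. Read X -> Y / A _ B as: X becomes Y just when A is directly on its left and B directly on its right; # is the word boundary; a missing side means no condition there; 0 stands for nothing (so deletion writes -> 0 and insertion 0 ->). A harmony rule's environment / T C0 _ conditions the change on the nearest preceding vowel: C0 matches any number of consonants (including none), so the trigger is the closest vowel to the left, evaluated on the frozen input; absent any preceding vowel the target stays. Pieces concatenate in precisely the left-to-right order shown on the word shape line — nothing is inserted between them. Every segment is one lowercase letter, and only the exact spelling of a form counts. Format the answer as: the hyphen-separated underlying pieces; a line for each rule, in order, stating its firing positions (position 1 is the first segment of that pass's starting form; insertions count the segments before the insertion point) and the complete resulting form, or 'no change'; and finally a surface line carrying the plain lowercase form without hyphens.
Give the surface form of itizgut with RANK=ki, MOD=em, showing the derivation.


underlying: roz-itizgut-doz
1. o -> e, u -> i / F C0 _: fires at position(s) 9: rozitizgitdoz
2. f -> v, t -> d / _ Z: fires at position(s) 10: rozitizgiddoz
3. f -> v, p -> b, s -> z, t -> d / V _ V: fires at position(s) 5: rozidizgiddoz
surface: rozidizgiddoz


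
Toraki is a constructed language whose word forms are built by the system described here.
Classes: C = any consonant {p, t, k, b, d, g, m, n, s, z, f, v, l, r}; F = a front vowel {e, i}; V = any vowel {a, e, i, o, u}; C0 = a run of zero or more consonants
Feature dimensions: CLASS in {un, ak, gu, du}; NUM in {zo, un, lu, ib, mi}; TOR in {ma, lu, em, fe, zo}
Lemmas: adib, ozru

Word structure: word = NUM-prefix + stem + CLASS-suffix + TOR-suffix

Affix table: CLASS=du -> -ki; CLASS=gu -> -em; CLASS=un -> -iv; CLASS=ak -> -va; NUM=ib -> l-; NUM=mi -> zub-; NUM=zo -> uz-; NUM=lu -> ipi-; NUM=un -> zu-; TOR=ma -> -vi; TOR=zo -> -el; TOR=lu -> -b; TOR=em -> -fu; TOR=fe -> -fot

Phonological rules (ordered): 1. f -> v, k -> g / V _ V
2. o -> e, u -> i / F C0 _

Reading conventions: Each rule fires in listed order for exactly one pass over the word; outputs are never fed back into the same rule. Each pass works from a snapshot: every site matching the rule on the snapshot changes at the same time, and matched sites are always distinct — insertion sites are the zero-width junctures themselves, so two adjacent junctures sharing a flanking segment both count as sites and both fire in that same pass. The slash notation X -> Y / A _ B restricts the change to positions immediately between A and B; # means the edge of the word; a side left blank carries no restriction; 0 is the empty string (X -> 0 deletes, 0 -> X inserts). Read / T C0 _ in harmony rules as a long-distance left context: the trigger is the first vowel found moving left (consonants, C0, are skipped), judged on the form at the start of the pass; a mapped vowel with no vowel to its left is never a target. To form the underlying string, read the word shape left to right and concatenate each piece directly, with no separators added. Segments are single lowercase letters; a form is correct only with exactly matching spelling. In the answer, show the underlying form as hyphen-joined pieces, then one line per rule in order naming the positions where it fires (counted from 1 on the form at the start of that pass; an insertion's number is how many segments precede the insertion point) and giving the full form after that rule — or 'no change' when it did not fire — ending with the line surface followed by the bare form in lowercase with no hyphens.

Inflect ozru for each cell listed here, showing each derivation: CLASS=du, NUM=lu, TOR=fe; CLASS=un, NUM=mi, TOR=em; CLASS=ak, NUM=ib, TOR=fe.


cell CLASS=du, NUM=lu, TOR=fe:
underlying: ipi-ozru-ki-fot
1. f -> v, k -> g / V _ V: fires at position(s) 8, 10: ipiozrugivot
2. o -> e, u -> i / F C0 _: fires at position(s) 4, 11: ipiezrugivet
surface: ipiezrugivet

cell CLASS=un, NUM=mi, TOR=em:
underlying: zub-ozru-iv-fu
1. f -> v, k -> g / V _ V: no change
2. o -> e, u -> i / F C0 _: fires at position(s) 11: zubozruivfi
surface: zubozruivfi

cell CLASS=ak, NUM=ib, TOR=fe:
underlying: l-ozru-va-fot
1. f -> v, k -> g / V _ V: fires at position(s) 8: lozruvavot
2. o -> e, u -> i / F C0 _: no change
surface: lozruvavot


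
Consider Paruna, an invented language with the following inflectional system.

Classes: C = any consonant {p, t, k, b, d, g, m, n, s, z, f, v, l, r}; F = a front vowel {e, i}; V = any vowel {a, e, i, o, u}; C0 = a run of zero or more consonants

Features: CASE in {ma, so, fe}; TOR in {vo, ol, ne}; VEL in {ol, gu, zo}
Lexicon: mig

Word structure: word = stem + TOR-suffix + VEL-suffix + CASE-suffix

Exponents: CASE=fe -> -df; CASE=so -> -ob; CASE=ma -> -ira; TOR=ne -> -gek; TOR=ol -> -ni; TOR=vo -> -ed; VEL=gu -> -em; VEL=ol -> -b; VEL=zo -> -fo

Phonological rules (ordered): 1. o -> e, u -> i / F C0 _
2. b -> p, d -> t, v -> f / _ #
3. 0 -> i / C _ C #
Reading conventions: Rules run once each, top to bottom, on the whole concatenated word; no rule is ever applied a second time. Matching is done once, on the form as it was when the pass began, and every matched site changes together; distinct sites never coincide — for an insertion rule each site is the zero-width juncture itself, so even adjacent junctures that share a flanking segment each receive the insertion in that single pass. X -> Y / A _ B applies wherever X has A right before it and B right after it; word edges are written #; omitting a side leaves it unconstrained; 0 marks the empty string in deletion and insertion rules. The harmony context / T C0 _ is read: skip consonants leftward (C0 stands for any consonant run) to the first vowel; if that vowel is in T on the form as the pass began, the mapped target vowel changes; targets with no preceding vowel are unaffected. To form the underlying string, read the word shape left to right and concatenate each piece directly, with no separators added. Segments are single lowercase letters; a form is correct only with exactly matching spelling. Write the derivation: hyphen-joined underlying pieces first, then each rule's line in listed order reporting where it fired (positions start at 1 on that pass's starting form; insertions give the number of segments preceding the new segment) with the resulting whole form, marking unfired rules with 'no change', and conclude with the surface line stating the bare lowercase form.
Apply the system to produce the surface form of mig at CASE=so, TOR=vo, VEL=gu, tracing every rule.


underlying: mig-ed-em-ob
1. o -> e, u -> i / F C0 _: fires at position(s) 8: migedemeb
2. b -> p, d -> t, v -> f / _ #: fires at position(s) 9: migedemep
3. 0 -> i / C _ C #: no change
surface: migedemep


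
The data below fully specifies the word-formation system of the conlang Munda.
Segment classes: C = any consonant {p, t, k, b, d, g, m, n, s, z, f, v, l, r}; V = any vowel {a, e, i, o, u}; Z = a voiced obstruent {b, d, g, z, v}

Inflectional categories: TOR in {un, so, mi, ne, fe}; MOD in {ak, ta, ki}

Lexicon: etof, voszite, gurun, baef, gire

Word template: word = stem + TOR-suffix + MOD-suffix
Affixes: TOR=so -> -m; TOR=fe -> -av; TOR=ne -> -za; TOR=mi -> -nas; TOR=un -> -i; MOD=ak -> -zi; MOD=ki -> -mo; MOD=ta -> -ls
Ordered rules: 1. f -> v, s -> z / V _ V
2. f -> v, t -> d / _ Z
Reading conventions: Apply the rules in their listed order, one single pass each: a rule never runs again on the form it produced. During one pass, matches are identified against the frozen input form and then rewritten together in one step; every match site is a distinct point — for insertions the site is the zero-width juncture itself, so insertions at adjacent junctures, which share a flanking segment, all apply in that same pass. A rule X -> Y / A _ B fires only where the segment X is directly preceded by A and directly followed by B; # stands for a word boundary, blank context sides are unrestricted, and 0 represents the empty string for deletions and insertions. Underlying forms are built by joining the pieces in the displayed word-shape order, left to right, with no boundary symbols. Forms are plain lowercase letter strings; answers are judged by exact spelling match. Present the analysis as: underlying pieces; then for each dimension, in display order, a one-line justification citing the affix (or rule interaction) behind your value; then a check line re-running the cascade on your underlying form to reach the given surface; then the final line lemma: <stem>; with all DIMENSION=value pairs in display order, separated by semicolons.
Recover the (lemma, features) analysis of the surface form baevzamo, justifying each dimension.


underlying: baef-za-mo
TOR=ne - signalled by the affix -za
MOD=ki - signalled by the affix -mo
check: baefzamo -> baefzamo -> baevzamo
lemma: baef; TOR=ne; MOD=ki


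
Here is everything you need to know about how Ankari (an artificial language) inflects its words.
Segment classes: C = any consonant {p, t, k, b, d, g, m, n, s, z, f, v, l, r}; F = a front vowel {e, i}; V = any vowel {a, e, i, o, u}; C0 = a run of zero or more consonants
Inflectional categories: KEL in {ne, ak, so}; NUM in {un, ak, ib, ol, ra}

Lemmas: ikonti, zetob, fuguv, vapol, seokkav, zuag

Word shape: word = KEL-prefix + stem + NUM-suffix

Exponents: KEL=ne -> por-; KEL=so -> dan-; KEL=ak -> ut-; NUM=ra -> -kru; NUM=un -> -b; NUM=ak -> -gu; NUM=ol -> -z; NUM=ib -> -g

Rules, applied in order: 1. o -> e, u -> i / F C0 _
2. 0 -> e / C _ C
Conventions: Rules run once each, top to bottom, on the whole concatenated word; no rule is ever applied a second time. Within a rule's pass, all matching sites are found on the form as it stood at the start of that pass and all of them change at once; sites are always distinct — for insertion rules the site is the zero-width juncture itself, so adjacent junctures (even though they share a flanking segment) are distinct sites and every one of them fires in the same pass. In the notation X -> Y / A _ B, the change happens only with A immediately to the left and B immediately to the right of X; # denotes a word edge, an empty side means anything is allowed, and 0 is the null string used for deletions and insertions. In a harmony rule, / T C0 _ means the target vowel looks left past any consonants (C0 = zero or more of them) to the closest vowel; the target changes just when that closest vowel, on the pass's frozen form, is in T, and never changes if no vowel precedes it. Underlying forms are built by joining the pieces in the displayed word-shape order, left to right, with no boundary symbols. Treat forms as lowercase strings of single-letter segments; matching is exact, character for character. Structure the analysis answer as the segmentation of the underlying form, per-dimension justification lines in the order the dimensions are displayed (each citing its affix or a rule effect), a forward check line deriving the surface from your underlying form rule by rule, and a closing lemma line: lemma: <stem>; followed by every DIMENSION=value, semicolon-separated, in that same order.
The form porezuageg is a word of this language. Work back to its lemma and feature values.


underlying: por-zuag-g
KEL=ne - signalled by the affix por-
NUM=ib - signalled by the affix -g
check: porzuagg -> porzuagg -> porezuageg
lemma: zuag; KEL=ne; NUM=ib


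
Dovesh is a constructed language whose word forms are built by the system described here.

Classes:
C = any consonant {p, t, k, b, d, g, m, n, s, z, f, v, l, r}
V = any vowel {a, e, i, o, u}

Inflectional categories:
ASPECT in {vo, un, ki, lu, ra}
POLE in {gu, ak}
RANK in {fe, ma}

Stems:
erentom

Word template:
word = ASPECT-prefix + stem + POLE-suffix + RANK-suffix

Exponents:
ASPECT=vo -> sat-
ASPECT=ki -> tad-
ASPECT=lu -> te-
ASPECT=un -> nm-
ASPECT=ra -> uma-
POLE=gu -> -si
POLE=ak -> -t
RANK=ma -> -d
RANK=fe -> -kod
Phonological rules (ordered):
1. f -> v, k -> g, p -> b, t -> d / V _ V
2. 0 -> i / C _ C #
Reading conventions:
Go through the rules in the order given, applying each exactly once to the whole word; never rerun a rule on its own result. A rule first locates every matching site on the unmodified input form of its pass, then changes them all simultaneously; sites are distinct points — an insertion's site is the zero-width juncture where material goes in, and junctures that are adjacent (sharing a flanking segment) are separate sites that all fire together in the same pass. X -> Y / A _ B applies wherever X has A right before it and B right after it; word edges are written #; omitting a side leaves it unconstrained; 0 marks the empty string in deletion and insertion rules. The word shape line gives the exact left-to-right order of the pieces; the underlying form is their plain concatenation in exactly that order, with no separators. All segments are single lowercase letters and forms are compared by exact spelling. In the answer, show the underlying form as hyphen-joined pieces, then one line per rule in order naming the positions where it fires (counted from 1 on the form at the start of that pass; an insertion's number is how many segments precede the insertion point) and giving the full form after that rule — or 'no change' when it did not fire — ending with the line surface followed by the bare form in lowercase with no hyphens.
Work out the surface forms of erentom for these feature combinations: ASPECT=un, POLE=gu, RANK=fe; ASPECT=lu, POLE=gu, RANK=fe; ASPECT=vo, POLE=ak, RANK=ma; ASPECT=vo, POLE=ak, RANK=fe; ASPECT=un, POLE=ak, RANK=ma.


cell ASPECT=un, POLE=gu, RANK=fe:
underlying: nm-erentom-si-kod
1. f -> v, k -> g, p -> b, t -> d / V _ V: fires at position(s) 12: nmerentomsigod
2. 0 -> i / C _ C #: no change
surface: nmerentomsigod

cell ASPECT=lu, POLE=gu, RANK=fe:
underlying: te-erentom-si-kod
1. f -> v, k -> g, p -> b, t -> d / V _ V: fires at position(s) 12: teerentomsigod
2. 0 -> i / C _ C #: no change
surface: teerentomsigod

cell ASPECT=vo, POLE=ak, RANK=ma:
underlying: sat-erentom-t-d
1. f -> v, k -> g, p -> b, t -> d / V _ V: fires at position(s) 3: saderentomtd
2. 0 -> i / C _ C #: inserts after position(s) 11: saderentomtid
surface: saderentomtid

cell ASPECT=vo, POLE=ak, RANK=fe:
underlying: sat-erentom-t-kod
1. f -> v, k -> g, p -> b, t -> d / V _ V: fires at position(s) 3: saderentomtkod
2. 0 -> i / C _ C #: no change
surface: saderentomtkod

cell ASPECT=un, POLE=ak, RANK=ma:
underlying: nm-erentom-t-d
1. f -> v, k -> g, p -> b, t -> d / V _ V: no change
2. 0 -> i / C _ C #: inserts after position(s) 10: nmerentomtid
surface: nmerentomtid


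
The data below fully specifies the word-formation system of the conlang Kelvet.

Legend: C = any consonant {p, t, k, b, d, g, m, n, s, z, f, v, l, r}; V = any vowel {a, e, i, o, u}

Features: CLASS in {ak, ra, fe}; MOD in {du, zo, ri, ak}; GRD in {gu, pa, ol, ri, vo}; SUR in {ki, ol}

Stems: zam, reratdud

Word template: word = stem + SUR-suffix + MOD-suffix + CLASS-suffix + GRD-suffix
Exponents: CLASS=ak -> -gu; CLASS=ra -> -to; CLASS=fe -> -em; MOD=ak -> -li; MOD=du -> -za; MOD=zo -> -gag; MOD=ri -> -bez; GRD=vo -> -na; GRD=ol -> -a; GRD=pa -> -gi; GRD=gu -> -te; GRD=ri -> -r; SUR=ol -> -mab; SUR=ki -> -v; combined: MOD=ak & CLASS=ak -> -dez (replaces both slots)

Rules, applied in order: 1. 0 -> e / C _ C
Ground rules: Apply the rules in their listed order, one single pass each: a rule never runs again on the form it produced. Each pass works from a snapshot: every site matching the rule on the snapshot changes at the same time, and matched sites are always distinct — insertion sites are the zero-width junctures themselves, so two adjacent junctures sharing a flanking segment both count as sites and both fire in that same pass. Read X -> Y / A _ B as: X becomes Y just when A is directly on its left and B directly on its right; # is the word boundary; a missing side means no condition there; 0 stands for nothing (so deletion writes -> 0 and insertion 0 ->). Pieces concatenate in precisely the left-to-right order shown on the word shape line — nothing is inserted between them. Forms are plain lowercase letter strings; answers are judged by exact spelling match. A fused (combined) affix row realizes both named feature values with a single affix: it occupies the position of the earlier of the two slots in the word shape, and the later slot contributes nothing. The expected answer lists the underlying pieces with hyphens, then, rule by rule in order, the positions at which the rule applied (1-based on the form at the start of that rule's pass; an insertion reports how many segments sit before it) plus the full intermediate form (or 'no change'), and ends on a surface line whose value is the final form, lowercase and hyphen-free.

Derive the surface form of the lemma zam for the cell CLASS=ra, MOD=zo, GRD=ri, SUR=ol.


underlying: zam-mab-gag-to-r
1. 0 -> e / C _ C: inserts after position(s) 3, 6, 9: zamemabegagetor
surface: zamemabegagetor


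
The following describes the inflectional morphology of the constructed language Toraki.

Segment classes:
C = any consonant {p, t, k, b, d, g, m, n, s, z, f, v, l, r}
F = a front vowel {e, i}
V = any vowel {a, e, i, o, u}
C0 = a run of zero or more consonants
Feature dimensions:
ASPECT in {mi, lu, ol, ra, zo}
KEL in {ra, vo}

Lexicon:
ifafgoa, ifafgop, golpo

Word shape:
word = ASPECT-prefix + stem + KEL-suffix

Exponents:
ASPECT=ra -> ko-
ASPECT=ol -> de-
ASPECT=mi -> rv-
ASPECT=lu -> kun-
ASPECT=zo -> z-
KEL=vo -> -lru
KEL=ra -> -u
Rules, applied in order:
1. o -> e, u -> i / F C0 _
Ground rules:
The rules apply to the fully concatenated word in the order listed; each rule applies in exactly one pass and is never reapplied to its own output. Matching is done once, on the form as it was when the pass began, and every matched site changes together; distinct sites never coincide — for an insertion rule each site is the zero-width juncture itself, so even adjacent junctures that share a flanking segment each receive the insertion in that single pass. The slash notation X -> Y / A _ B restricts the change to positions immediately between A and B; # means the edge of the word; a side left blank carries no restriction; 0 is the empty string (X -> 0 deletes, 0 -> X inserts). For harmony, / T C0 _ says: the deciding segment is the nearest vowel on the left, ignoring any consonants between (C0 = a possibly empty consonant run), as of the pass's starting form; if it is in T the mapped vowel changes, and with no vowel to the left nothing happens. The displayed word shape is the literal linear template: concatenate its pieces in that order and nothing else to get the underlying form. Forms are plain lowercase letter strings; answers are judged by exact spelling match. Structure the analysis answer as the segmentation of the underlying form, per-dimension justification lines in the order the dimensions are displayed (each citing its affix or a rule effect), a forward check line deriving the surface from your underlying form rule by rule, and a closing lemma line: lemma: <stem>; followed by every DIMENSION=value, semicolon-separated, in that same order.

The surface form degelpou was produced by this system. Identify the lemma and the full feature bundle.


underlying: de-golpo-u
ASPECT=ol - signalled by the affix de-
KEL=ra - signalled by the affix -u
check: degolpou -> degelpou
lemma: golpo; ASPECT=ol; KEL=ra


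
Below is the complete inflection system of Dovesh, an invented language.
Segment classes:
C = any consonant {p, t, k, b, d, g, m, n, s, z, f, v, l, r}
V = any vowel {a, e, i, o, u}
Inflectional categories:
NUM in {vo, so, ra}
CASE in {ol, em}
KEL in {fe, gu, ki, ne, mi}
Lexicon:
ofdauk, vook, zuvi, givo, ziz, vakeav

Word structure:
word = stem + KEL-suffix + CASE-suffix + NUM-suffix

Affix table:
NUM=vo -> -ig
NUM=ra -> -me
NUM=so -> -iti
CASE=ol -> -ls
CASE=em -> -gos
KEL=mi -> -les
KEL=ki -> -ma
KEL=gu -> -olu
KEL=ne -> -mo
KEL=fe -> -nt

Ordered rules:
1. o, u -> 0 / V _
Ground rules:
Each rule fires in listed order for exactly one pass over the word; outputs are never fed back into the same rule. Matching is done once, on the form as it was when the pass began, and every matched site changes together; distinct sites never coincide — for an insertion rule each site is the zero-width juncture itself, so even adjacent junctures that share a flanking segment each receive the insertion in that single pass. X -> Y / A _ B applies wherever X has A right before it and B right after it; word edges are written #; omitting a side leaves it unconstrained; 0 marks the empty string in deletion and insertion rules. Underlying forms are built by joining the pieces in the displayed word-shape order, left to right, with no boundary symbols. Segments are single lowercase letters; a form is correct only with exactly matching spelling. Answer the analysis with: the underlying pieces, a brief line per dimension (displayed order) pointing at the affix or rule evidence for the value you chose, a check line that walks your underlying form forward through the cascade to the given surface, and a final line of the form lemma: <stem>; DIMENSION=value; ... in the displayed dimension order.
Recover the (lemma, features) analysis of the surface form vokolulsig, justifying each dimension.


underlying: vook-olu-ls-ig
NUM=vo - signalled by the affix -ig
CASE=ol - signalled by the affix -ls
KEL=gu - signalled by the affix -olu
check: vookolulsig -> vokolulsig
lemma: vook; NUM=vo; CASE=ol; KEL=gu


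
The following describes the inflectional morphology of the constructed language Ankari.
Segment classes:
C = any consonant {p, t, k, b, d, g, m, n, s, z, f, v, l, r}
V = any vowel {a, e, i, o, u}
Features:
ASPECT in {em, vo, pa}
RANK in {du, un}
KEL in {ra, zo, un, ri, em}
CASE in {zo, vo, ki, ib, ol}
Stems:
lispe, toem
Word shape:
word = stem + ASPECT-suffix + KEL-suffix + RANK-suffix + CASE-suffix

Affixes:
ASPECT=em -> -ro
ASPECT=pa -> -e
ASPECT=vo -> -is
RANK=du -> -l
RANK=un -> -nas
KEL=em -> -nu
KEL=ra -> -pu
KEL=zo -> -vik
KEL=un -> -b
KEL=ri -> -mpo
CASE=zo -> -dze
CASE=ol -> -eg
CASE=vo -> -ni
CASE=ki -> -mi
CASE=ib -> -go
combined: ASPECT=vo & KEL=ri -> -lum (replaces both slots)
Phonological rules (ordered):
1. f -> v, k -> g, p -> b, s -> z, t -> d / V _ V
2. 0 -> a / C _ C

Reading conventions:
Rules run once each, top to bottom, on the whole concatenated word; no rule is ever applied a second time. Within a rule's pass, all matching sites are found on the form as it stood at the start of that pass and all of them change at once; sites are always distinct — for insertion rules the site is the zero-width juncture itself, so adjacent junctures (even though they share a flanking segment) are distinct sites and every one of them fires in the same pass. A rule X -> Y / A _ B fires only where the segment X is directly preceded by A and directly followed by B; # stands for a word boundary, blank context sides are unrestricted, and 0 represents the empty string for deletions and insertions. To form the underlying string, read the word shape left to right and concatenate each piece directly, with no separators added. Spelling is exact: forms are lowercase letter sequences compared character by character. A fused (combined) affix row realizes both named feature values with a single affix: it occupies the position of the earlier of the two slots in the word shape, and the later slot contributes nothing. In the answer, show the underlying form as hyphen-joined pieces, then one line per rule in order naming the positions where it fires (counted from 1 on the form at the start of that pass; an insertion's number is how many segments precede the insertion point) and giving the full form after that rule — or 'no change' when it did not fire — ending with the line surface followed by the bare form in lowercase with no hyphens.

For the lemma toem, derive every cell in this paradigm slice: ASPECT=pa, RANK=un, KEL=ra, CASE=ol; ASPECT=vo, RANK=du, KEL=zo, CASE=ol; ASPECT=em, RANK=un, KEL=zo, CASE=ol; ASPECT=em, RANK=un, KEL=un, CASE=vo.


cell ASPECT=pa, RANK=un, KEL=ra, CASE=ol:
underlying: toem-e-pu-nas-eg
1. f -> v, k -> g, p -> b, s -> z, t -> d / V _ V: fires at position(s) 6, 10: toemebunazeg
2. 0 -> a / C _ C: no change
surface: toemebunazeg

cell ASPECT=vo, RANK=du, KEL=zo, CASE=ol:
underlying: toem-is-vik-l-eg
1. f -> v, k -> g, p -> b, s -> z, t -> d / V _ V: no change
2. 0 -> a / C _ C: inserts after position(s) 6, 9: toemisavikaleg
surface: toemisavikaleg

cell ASPECT=em, RANK=un, KEL=zo, CASE=ol:
underlying: toem-ro-vik-nas-eg
1. f -> v, k -> g, p -> b, s -> z, t -> d / V _ V: fires at position(s) 12: toemroviknazeg
2. 0 -> a / C _ C: inserts after position(s) 4, 9: toemarovikanazeg
surface: toemarovikanazeg

cell ASPECT=em, RANK=un, KEL=un, CASE=vo:
underlying: toem-ro-b-nas-ni
1. f -> v, k -> g, p -> b, s -> z, t -> d / V _ V: no change
2. 0 -> a / C _ C: inserts after position(s) 4, 7, 10: toemarobanasani
surface: toemarobanasani


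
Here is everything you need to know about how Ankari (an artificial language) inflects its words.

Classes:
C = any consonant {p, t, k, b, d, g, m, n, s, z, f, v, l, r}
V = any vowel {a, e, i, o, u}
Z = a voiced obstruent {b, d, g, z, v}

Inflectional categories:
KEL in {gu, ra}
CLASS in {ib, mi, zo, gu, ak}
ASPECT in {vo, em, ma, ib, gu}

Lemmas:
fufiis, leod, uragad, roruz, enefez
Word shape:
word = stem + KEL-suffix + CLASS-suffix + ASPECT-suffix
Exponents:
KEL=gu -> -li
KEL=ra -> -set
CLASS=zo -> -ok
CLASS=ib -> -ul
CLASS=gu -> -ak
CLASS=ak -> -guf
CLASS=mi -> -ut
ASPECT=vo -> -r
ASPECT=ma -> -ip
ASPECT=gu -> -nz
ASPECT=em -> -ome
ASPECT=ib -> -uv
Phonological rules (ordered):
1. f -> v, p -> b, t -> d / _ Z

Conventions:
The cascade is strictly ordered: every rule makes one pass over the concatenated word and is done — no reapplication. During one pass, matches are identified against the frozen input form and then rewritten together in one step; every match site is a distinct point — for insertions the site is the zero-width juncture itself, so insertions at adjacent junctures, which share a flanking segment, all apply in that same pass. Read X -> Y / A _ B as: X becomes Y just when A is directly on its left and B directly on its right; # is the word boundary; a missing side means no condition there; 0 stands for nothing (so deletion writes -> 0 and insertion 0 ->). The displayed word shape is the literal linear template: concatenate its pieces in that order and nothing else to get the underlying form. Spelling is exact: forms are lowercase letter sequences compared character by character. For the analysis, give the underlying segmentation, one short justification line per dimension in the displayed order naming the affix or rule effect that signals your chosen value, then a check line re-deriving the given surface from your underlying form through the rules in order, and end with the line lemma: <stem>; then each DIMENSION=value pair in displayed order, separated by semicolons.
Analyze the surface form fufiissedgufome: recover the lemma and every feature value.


underlying: fufiis-set-guf-ome
KEL=ra - signalled by the affix -set
CLASS=ak - signalled by the affix -guf
ASPECT=em - signalled by the affix -ome
check: fufiissetgufome -> fufiissedgufome
lemma: fufiis; KEL=ra; CLASS=ak; ASPECT=em


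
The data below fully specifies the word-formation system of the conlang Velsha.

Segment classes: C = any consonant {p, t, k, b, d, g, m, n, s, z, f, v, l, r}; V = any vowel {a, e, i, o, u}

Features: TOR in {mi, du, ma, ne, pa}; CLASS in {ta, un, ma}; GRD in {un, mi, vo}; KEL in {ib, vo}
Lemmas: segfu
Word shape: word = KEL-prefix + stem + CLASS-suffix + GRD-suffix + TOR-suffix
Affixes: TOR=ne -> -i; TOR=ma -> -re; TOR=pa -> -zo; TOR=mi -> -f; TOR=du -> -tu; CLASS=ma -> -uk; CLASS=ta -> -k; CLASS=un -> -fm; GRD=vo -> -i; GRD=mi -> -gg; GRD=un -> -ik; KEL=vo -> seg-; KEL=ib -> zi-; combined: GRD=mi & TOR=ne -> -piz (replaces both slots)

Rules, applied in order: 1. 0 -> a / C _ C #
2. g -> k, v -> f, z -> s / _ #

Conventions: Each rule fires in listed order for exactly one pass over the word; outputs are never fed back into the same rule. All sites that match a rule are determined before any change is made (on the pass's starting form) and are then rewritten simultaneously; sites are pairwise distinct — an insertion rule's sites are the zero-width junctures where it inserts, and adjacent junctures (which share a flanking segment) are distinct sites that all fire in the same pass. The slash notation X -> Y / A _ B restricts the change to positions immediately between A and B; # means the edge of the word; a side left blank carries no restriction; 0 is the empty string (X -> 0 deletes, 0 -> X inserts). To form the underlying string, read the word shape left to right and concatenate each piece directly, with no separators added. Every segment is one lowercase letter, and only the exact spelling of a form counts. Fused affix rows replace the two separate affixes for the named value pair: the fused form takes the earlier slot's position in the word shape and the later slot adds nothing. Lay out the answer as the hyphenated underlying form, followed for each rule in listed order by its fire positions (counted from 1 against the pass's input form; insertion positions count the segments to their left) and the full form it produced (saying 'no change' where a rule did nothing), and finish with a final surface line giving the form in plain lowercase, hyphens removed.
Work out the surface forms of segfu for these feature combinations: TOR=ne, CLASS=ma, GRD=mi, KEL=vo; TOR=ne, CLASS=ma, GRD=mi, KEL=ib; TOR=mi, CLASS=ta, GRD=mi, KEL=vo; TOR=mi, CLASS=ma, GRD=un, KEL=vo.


cell TOR=ne, CLASS=ma, GRD=mi, KEL=vo:
underlying: seg-segfu-uk-piz
1. 0 -> a / C _ C #: no change
2. g -> k, v -> f, z -> s / _ #: fires at position(s) 13: segsegfuukpis
surface: segsegfuukpis

cell TOR=ne, CLASS=ma, GRD=mi, KEL=ib:
underlying: zi-segfu-uk-piz
1. 0 -> a / C _ C #: no change
2. g -> k, v -> f, z -> s / _ #: fires at position(s) 12: zisegfuukpis
surface: zisegfuukpis

cell TOR=mi, CLASS=ta, GRD=mi, KEL=vo:
underlying: seg-segfu-k-gg-f
1. 0 -> a / C _ C #: inserts after position(s) 11: segsegfukggaf
2. g -> k, v -> f, z -> s / _ #: no change
surface: segsegfukggaf

cell TOR=mi, CLASS=ma, GRD=un, KEL=vo:
underlying: seg-segfu-uk-ik-f
1. 0 -> a / C _ C #: inserts after position(s) 12: segsegfuukikaf
2. g -> k, v -> f, z -> s / _ #: no change
surface: segsegfuukikaf
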